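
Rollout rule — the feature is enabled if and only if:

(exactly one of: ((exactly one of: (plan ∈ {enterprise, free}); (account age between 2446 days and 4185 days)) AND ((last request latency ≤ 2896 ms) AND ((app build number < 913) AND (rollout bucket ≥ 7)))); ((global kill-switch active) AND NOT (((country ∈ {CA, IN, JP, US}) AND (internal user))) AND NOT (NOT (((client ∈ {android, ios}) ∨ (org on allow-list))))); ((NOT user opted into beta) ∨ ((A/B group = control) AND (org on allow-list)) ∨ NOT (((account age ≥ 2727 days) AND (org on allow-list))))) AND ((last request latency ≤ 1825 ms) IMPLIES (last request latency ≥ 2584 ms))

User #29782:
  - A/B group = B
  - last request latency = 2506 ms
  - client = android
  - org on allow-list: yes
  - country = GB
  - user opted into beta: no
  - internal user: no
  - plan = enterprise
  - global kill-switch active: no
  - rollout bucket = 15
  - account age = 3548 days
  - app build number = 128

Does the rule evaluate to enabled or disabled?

Atomic conditions:
  plan ∈ {enterprise, free}: enterprise is in the set → true
  account age between 2446 days and 4185 days: 3548 in [2446, 4185] is true
  last request latency ≤ 2896 ms: 2506 ≤ 2896 is true
  app build number < 913: 128 < 913 is true
  rollout bucket ≥ 7: 15 ≥ 7 is true
  global kill-switch active: no → false
  country ∈ {CA, IN, JP, US}: GB is not in the set → false
  internal user: no → false
  client ∈ {android, ios}: android is in the set → true
  org on allow-list: yes → true
  NOT user opted into beta: no → true
  A/B group = control: B == control is false
  account age ≥ 2727 days: 3548 ≥ 2727 is true
  last request latency ≤ 1825 ms: 2506 ≤ 1825 is false
  last request latency ≥ 2584 ms: 2506 ≥ 2584 is false
Combine:
[1.1.1] exactly-one(true, true) = false
[1.1.2.2] true AND true = true
[1.1.2] true AND true = true
[1.1] false AND true = false
[1.2.2.1] false AND false = false
[1.2.2] NOT false = true
[1.2.3.1.1] true OR true = true
[1.2.3.1] NOT true = false
[1.2.3] NOT false = true
[1.2] false AND true AND true = false
[1.3.2] false AND true = false
[1.3.3.1] true AND true = true
[1.3.3] NOT true = false
[1.3] true OR false OR false = true
[1] exactly-one(false, false, true) = true
[2] false → false (antecedent false ⇒ implication holds) = true
[root] true AND true = true
Overall: true → enabled

Enabled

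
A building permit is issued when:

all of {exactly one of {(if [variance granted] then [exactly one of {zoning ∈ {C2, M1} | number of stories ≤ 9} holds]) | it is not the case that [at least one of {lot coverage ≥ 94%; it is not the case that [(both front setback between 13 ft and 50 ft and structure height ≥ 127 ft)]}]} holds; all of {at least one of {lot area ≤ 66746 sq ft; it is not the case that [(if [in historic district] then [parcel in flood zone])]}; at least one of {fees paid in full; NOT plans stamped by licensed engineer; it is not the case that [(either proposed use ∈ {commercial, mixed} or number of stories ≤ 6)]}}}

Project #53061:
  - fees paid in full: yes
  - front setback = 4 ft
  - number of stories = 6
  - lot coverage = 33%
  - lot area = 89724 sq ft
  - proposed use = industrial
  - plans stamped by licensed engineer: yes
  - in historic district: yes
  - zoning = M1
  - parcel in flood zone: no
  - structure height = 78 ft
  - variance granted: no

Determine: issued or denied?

Atomic conditions:
  variance granted: no → false
  zoning ∈ {C2, M1}: M1 is in the set → true
  number of stories ≤ 9: 6 ≤ 9 is true
  lot coverage ≥ 94%: 33 ≥ 94 is false
  front setback between 13 ft and 50 ft: 4 in [13, 50] is false
  structure height ≥ 127 ft: 78 ≥ 127 is false
  lot area ≤ 66746 sq ft: 89724 ≤ 66746 is false
  in historic district: yes → true
  parcel in flood zone: no → false
  fees paid in full: yes → true
  NOT plans stamped by licensed engineer: yes → false
  proposed use ∈ {commercial, mixed}: industrial is not in the set → false
  number of stories ≤ 6: 6 ≤ 6 is true
Combine:
[1.1.2] exactly-one(true, true) = false
[1.1] false → false (antecedent false ⇒ implication holds) = true
[1.2.1.2.1] false AND false = false
[1.2.1.2] NOT false = true
[1.2.1] false OR true = true
[1.2] NOT true = false
[1] exactly-one(true, false) = true
[2.1.2.1] true → false = false
[2.1.2] NOT false = true
[2.1] false OR true = true
[2.2.3.1] false OR true = true
[2.2.3] NOT true = false
[2.2] true OR false OR false = true
[2] true AND true = true
[root] true AND true = true
Overall: true → issued

Issued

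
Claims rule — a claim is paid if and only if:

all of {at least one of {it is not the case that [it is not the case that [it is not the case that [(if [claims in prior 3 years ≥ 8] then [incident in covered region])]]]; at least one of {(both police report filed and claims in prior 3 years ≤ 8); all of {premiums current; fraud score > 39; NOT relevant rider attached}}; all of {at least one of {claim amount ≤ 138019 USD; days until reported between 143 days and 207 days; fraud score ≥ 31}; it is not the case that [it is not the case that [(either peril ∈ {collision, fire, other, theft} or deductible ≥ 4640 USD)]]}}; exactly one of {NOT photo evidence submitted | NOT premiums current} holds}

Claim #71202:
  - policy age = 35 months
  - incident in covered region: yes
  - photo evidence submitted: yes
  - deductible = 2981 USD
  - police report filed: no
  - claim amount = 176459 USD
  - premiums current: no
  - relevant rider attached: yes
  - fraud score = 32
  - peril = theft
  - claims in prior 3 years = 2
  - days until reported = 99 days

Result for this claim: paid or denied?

Atomic conditions:
  claims in prior 3 years ≥ 8: 2 ≥ 8 is false
  incident in covered region: yes → true
  police report filed: no → false
  claims in prior 3 years ≤ 8: 2 ≤ 8 is true
  premiums current: no → false
  fraud score > 39: 32 > 39 is false
  NOT relevant rider attached: yes → false
  claim amount ≤ 138019 USD: 176459 ≤ 138019 is false
  days until reported between 143 days and 207 days: 99 in [143, 207] is false
  fraud score ≥ 31: 32 ≥ 31 is true
  peril ∈ {collision, fire, other, theft}: theft is in the set → true
  deductible ≥ 4640 USD: 2981 ≥ 4640 is false
  NOT photo evidence submitted: yes → false
  NOT premiums current: no → true
Combine:
[1.1.1.1.1] false → true (antecedent false ⇒ implication holds) = true
[1.1.1.1] NOT true = false
[1.1.1] NOT false = true
[1.1] NOT true = false
[1.2.1] false AND true = false
[1.2.2] false AND false AND false = false
[1.2] false OR false = false
[1.3.1] false OR false OR true = true
[1.3.2.1.1] true OR false = true
[1.3.2.1] NOT true = false
[1.3.2] NOT false = true
[1.3] true AND true = true
[1] false OR false OR true = true
[2] exactly-one(false, true) = true
[root] true AND true = true
Overall: true → paid

Paid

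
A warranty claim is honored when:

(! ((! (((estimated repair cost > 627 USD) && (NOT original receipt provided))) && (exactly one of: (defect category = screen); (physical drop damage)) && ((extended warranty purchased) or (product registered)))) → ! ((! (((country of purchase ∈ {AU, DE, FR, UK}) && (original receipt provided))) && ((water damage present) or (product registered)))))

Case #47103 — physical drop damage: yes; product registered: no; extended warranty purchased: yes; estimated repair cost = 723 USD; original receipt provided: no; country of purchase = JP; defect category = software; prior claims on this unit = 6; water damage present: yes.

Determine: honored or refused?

Atomic conditions:
  estimated repair cost > 627 USD: 723 > 627 is true
  NOT original receipt provided: no → true
  defect category = screen: software == screen is false
  physical drop damage: yes → true
  extended warranty purchased: yes → true
  product registered: no → false
  country of purchase ∈ {AU, DE, FR, UK}: JP is not in the set → false
  original receipt provided: no → false
  water damage present: yes → true
Combine:
[1.1.1.1] true AND true = true
[1.1.1] NOT true = false
[1.1.2] exactly-one(false, true) = true
[1.1.3] true OR false = true
[1.1] false AND true AND true = false
[1] NOT false = true
[2.1.1.1] false AND false = false
[2.1.1] NOT false = true
[2.1.2] true OR false = true
[2.1] true AND true = true
[2] NOT true = false
[root] true → false = false
Overall: false → refused

Refused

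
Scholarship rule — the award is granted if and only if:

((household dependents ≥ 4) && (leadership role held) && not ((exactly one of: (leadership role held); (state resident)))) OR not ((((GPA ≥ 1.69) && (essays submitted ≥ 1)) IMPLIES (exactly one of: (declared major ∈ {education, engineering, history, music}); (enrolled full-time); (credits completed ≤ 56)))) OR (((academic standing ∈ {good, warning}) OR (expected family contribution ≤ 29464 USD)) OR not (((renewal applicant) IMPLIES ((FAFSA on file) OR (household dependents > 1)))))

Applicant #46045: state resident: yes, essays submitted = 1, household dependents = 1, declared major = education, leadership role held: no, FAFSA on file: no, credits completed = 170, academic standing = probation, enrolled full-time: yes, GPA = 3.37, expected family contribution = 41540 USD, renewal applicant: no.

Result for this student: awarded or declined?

Atomic conditions:
  household dependents ≥ 4: 1 ≥ 4 is false
  leadership role held: no → false
  state resident: yes → true
  GPA ≥ 1.69: 3.37 ≥ 1.69 is true
  essays submitted ≥ 1: 1 ≥ 1 is true
  declared major ∈ {education, engineering, history, music}: education is in the set → true
  enrolled full-time: yes → true
  credits completed ≤ 56: 170 ≤ 56 is false
  academic standing ∈ {good, warning}: probation is not in the set → false
  expected family contribution ≤ 29464 USD: 41540 ≤ 29464 is false
  renewal applicant: no → false
  FAFSA on file: no → false
  household dependents > 1: 1 > 1 is false
Combine:
[1.3.1] exactly-one(false, true) = true
[1.3] NOT true = false
[1] false AND false AND false = false
[2.1.1] true AND true = true
[2.1.2] exactly-one(true, true, false) = false
[2.1] true → false = false
[2] NOT false = true
[3.1] false OR false = false
[3.2.1.2] false OR false = false
[3.2.1] false → false (antecedent false ⇒ implication holds) = true
[3.2] NOT true = false
[3] false OR false = false
[root] false OR true OR false = true
Overall: true → awarded

Awarded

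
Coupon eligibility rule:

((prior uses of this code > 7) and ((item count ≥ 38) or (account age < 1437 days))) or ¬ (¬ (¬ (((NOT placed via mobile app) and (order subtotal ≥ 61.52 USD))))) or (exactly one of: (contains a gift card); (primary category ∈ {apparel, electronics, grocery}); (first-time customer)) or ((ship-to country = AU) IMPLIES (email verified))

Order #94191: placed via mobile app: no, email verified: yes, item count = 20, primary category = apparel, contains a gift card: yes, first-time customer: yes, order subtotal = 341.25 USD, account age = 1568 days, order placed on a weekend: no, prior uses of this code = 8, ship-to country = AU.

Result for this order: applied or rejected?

Atomic conditions:
  prior uses of this code > 7: 8 > 7 is true
  item count ≥ 38: 20 ≥ 38 is false
  account age < 1437 days: 1568 < 1437 is false
  NOT placed via mobile app: no → true
  order subtotal ≥ 61.52 USD: 341.25 ≥ 61.52 is true
  contains a gift card: yes → true
  primary category ∈ {apparel, electronics, grocery}: apparel is in the set → true
  first-time customer: yes → true
  ship-to country = AU: AU == AU is true
  email verified: yes → true
Combine:
[1.2] false OR false = false
[1] true AND false = false
[2.1.1.1] true AND true = true
[2.1.1] NOT true = false
[2.1] NOT false = true
[2] NOT true = false
[3] exactly-one(true, true, true) = false
[4] true → true = true
[root] false OR false OR false OR true = true
Overall: true → applied

Applied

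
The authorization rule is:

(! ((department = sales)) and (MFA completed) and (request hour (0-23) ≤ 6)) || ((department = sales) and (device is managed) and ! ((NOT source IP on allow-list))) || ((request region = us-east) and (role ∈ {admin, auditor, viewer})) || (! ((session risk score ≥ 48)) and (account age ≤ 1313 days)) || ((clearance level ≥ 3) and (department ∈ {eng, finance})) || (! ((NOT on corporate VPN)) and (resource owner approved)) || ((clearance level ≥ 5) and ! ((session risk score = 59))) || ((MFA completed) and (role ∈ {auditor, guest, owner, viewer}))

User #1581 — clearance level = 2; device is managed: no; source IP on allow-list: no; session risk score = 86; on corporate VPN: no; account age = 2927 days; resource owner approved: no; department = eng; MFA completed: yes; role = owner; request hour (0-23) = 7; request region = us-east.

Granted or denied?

Granted

Atomic conditions:
  department = sales: eng == sales is false
  MFA completed: yes → true
  request hour (0-23) ≤ 6: 7 ≤ 6 is false
  device is managed: no → false
  NOT source IP on allow-list: no → true
  request region = us-east: us-east == us-east is true
  role ∈ {admin, auditor, viewer}: owner is not in the set → false
  session risk score ≥ 48: 86 ≥ 48 is true
  account age ≤ 1313 days: 2927 ≤ 1313 is false
  clearance level ≥ 3: 2 ≥ 3 is false
  department ∈ {eng, finance}: eng is in the set → true
  NOT on corporate VPN: no → true
  resource owner approved: no → false
  clearance level ≥ 5: 2 ≥ 5 is false
  session risk score = 59: 86 == 59 is false
  role ∈ {auditor, guest, owner, viewer}: owner is in the set → true
Combine:
[1.1] NOT false = true
[1] true AND true AND false = false
[2.3] NOT true = false
[2] false AND false AND false = false
[3] true AND false = false
[4.1] NOT true = false
[4] false AND false = false
[5] false AND true = false
[6.1] NOT true = false
[6] false AND false = false
[7.2] NOT false = true
[7] false AND true = false
[8] true AND true = true
[root] false OR false OR false OR false OR false OR false OR false OR true = true
Overall: true → granted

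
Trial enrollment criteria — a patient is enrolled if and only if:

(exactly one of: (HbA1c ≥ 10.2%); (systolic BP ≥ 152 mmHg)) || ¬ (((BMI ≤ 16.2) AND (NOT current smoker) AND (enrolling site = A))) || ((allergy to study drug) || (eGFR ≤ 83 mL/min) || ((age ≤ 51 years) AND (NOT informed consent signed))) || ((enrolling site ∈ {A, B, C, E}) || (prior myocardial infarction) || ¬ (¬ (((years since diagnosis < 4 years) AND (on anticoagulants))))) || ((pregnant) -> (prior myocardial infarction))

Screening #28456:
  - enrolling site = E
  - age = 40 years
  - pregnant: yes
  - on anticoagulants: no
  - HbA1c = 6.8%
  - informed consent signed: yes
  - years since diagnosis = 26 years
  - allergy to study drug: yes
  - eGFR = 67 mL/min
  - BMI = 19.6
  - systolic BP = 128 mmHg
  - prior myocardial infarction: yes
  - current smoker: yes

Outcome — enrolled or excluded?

Atomic conditions:
  HbA1c ≥ 10.2%: 6.8 ≥ 10.2 is false
  systolic BP ≥ 152 mmHg: 128 ≥ 152 is false
  BMI ≤ 16.2: 19.6 ≤ 16.2 is false
  NOT current smoker: yes → false
  enrolling site = A: E == A is false
  allergy to study drug: yes → true
  eGFR ≤ 83 mL/min: 67 ≤ 83 is true
  age ≤ 51 years: 40 ≤ 51 is true
  NOT informed consent signed: yes → false
  enrolling site ∈ {A, B, C, E}: E is in the set → true
  prior myocardial infarction: yes → true
  years since diagnosis < 4 years: 26 < 4 is false
  on anticoagulants: no → false
  pregnant: yes → true
Combine:
[1] exactly-one(false, false) = false
[2.1] false AND false AND false = false
[2] NOT false = true
[3.3] true AND false = false
[3] true OR true OR false = true
[4.3.1.1] false AND false = false
[4.3.1] NOT false = true
[4.3] NOT true = false
[4] true OR true OR false = true
[5] true → true = true
[root] false OR true OR true OR true OR true = true
Overall: true → enrolled

Enrolled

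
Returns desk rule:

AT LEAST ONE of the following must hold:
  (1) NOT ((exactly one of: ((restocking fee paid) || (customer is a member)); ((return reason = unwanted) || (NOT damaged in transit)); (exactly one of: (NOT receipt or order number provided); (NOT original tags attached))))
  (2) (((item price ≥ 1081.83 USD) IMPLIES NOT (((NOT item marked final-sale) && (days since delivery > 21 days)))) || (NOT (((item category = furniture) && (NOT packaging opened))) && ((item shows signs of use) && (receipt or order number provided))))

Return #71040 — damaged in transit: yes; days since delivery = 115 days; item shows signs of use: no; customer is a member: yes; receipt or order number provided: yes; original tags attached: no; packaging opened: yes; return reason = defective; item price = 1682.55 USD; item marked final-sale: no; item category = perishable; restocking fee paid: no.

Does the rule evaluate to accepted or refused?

Atomic conditions:
  restocking fee paid: no → false
  customer is a member: yes → true
  return reason = unwanted: defective == unwanted is false
  NOT damaged in transit: yes → false
  NOT receipt or order number provided: yes → false
  NOT original tags attached: no → true
  item price ≥ 1081.83 USD: 1682.55 ≥ 1081.83 is true
  NOT item marked final-sale: no → true
  days since delivery > 21 days: 115 > 21 is true
  item category = furniture: perishable == furniture is false
  NOT packaging opened: yes → false
  item shows signs of use: no → false
  receipt or order number provided: yes → true
Combine:
[1.1.1] false OR true = true
[1.1.2] false OR false = false
[1.1.3] exactly-one(false, true) = true
[1.1] exactly-one(true, false, true) = false
[1] NOT false = true
[2.1.2.1] true AND true = true
[2.1.2] NOT true = false
[2.1] true → false = false
[2.2.1.1] false AND false = false
[2.2.1] NOT false = true
[2.2.2] false AND true = false
[2.2] true AND false = false
[2] false OR false = false
[root] true OR false = true
Overall: true → accepted

Accepted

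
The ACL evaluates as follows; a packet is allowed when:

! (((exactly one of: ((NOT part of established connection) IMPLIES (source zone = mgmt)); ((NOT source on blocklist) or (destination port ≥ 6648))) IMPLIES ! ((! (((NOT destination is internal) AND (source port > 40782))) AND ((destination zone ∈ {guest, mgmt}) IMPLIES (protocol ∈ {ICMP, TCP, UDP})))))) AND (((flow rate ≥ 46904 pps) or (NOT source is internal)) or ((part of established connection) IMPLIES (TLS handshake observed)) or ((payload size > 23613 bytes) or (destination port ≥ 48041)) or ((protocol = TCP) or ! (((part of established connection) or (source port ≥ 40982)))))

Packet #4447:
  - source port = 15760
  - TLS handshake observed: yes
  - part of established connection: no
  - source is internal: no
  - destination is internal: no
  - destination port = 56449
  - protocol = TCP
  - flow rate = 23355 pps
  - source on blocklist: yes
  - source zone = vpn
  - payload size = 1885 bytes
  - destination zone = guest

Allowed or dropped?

Allowed

Atomic conditions:
  NOT part of established connection: no → true
  source zone = mgmt: vpn == mgmt is false
  NOT source on blocklist: yes → false
  destination port ≥ 6648: 56449 ≥ 6648 is true
  NOT destination is internal: no → true
  source port > 40782: 15760 > 40782 is false
  destination zone ∈ {guest, mgmt}: guest is in the set → true
  protocol ∈ {ICMP, TCP, UDP}: TCP is in the set → true
  flow rate ≥ 46904 pps: 23355 ≥ 46904 is false
  NOT source is internal: no → true
  part of established connection: no → false
  TLS handshake observed: yes → true
  payload size > 23613 bytes: 1885 > 23613 is false
  destination port ≥ 48041: 56449 ≥ 48041 is true
  protocol = TCP: TCP == TCP is true
  source port ≥ 40982: 15760 ≥ 40982 is false
Combine:
[1.1.1.1] true → false = false
[1.1.1.2] false OR true = true
[1.1.1] exactly-one(false, true) = true
[1.1.2.1.1.1] true AND false = false
[1.1.2.1.1] NOT false = true
[1.1.2.1.2] true → true = true
[1.1.2.1] true AND true = true
[1.1.2] NOT true = false
[1.1] true → false = false
[1] NOT false = true
[2.1] false OR true = true
[2.2] false → true (antecedent false ⇒ implication holds) = true
[2.3] false OR true = true
[2.4.2.1] false OR false = false
[2.4.2] NOT false = true
[2.4] true OR true = true
[2] true OR true OR true OR true = true
[root] true AND true = true
Overall: true → allowed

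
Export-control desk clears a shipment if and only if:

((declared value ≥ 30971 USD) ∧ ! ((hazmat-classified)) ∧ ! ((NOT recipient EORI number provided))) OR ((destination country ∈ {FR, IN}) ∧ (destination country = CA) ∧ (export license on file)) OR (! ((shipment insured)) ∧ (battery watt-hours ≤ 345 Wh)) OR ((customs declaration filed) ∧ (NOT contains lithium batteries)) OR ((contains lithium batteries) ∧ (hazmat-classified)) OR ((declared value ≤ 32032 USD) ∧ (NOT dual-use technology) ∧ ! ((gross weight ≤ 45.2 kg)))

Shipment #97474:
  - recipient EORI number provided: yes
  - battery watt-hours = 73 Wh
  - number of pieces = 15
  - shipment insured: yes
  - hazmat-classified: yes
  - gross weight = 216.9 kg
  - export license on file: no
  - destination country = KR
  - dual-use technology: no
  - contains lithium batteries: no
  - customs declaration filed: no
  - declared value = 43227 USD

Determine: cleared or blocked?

Blocked

Atomic conditions:
  declared value ≥ 30971 USD: 43227 ≥ 30971 is true
  hazmat-classified: yes → true
  NOT recipient EORI number provided: yes → false
  destination country ∈ {FR, IN}: KR is not in the set → false
  destination country = CA: KR == CA is false
  export license on file: no → false
  shipment insured: yes → true
  battery watt-hours ≤ 345 Wh: 73 ≤ 345 is true
  customs declaration filed: no → false
  NOT contains lithium batteries: no → true
  contains lithium batteries: no → false
  declared value ≤ 32032 USD: 43227 ≤ 32032 is false
  NOT dual-use technology: no → true
  gross weight ≤ 45.2 kg: 216.9 ≤ 45.2 is false
Combine:
[1.2] NOT true = false
[1.3] NOT false = true
[1] true AND false AND true = false
[2] false AND false AND false = false
[3.1] NOT true = false
[3] false AND true = false
[4] false AND true = false
[5] false AND true = false
[6.3] NOT false = true
[6] false AND true AND true = false
[root] false OR false OR false OR false OR false OR false = false
Overall: false → blocked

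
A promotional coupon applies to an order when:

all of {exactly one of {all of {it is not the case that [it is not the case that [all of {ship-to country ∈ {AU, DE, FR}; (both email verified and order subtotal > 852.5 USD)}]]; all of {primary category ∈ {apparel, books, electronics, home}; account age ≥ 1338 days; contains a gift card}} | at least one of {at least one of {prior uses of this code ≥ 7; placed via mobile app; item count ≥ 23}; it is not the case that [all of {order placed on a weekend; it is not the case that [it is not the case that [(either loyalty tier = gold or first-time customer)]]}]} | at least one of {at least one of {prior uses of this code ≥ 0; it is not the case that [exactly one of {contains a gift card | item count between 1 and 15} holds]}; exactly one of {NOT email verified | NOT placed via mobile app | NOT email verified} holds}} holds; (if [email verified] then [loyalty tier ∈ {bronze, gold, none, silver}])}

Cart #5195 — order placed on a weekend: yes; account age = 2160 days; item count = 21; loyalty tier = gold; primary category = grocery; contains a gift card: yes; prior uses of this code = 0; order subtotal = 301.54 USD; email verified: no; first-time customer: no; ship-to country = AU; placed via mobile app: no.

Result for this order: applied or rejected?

Applied

Atomic conditions:
  ship-to country ∈ {AU, DE, FR}: AU is in the set → true
  email verified: no → false
  order subtotal > 852.5 USD: 301.54 > 852.5 is false
  primary category ∈ {apparel, books, electronics, home}: grocery is not in the set → false
  account age ≥ 1338 days: 2160 ≥ 1338 is true
  contains a gift card: yes → true
  prior uses of this code ≥ 7: 0 ≥ 7 is false
  placed via mobile app: no → false
  item count ≥ 23: 21 ≥ 23 is false
  order placed on a weekend: yes → true
  loyalty tier = gold: gold == gold is true
  first-time customer: no → false
  prior uses of this code ≥ 0: 0 ≥ 0 is true
  item count between 1 and 15: 21 in [1, 15] is false
  NOT email verified: no → true
  NOT placed via mobile app: no → true
  loyalty tier ∈ {bronze, gold, none, silver}: gold is in the set → true
Combine:
[1.1.1.1.1.2] false AND false = false
[1.1.1.1.1] true AND false = false
[1.1.1.1] NOT false = true
[1.1.1] NOT true = false
[1.1.2] false AND true AND true = false
[1.1] false AND false = false
[1.2.1] false OR false OR false = false
[1.2.2.1.2.1.1] true OR false = true
[1.2.2.1.2.1] NOT true = false
[1.2.2.1.2] NOT false = true
[1.2.2.1] true AND true = true
[1.2.2] NOT true = false
[1.2] false OR false = false
[1.3.1.2.1] exactly-one(true, false) = true
[1.3.1.2] NOT true = false
[1.3.1] true OR false = true
[1.3.2] exactly-one(true, true, true) = false
[1.3] true OR false = true
[1] exactly-one(false, false, true) = true
[2] false → true (antecedent false ⇒ implication holds) = true
[root] true AND true = true
Overall: true → applied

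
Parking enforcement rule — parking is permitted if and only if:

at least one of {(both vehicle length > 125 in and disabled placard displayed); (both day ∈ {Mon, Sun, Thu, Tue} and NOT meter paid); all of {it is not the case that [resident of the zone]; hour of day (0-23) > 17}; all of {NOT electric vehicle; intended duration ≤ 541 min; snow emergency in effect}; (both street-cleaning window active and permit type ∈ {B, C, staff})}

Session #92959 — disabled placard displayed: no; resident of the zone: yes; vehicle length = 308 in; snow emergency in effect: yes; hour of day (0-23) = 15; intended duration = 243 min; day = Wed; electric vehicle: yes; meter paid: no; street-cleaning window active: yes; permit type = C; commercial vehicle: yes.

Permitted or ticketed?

Permitted

Atomic conditions:
  vehicle length > 125 in: 308 > 125 is true
  disabled placard displayed: no → false
  day ∈ {Mon, Sun, Thu, Tue}: Wed is not in the set → false
  NOT meter paid: no → true
  resident of the zone: yes → true
  hour of day (0-23) > 17: 15 > 17 is false
  NOT electric vehicle: yes → false
  intended duration ≤ 541 min: 243 ≤ 541 is true
  snow emergency in effect: yes → true
  street-cleaning window active: yes → true
  permit type ∈ {B, C, staff}: C is in the set → true
Combine:
[1] true AND false = false
[2] false AND true = false
[3.1] NOT true = false
[3] false AND false = false
[4] false AND true AND true = false
[5] true AND true = true
[root] false OR false OR false OR false OR true = true
Overall: true → permitted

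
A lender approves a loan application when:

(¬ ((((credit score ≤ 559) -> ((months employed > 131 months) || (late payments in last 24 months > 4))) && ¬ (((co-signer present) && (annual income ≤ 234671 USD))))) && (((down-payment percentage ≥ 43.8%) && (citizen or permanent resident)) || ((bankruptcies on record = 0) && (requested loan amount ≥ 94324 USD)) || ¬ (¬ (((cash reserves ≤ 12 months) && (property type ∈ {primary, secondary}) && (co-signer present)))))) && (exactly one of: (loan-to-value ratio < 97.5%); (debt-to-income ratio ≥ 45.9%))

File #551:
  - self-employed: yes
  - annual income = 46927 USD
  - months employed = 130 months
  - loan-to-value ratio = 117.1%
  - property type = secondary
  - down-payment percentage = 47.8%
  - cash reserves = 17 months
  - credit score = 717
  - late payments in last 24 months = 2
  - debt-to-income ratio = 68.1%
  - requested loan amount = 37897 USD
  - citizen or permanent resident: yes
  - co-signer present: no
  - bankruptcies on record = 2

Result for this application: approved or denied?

Atomic conditions:
  credit score ≤ 559: 717 ≤ 559 is false
  months employed > 131 months: 130 > 131 is false
  late payments in last 24 months > 4: 2 > 4 is false
  co-signer present: no → false
  annual income ≤ 234671 USD: 46927 ≤ 234671 is true
  down-payment percentage ≥ 43.8%: 47.8 ≥ 43.8 is true
  citizen or permanent resident: yes → true
  bankruptcies on record = 0: 2 == 0 is false
  requested loan amount ≥ 94324 USD: 37897 ≥ 94324 is false
  cash reserves ≤ 12 months: 17 ≤ 12 is false
  property type ∈ {primary, secondary}: secondary is in the set → true
  loan-to-value ratio < 97.5%: 117.1 < 97.5 is false
  debt-to-income ratio ≥ 45.9%: 68.1 ≥ 45.9 is true
Combine:
[1.1.1.1.2] false OR false = false
[1.1.1.1] false → false (antecedent false ⇒ implication holds) = true
[1.1.1.2.1] false AND true = false
[1.1.1.2] NOT false = true
[1.1.1] true AND true = true
[1.1] NOT true = false
[1.2.1] true AND true = true
[1.2.2] false AND false = false
[1.2.3.1.1] false AND true AND false = false
[1.2.3.1] NOT false = true
[1.2.3] NOT true = false
[1.2] true OR false OR false = true
[1] false AND true = false
[2] exactly-one(false, true) = true
[root] false AND true = false
Overall: false → denied

Denied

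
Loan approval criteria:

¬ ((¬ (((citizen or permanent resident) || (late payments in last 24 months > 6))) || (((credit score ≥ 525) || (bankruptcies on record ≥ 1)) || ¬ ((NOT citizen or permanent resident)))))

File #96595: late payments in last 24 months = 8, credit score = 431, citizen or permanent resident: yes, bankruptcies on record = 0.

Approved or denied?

Atomic conditions:
  citizen or permanent resident: yes → true
  late payments in last 24 months > 6: 8 > 6 is true
  credit score ≥ 525: 431 ≥ 525 is false
  bankruptcies on record ≥ 1: 0 ≥ 1 is false
  NOT citizen or permanent resident: yes → false
Combine:
[1.1.1] true OR true = true
[1.1] NOT true = false
[1.2.1] false OR false = false
[1.2.2] NOT false = true
[1.2] false OR true = true
[1] false OR true = true
[root] NOT true = false
Overall: false → denied

Denied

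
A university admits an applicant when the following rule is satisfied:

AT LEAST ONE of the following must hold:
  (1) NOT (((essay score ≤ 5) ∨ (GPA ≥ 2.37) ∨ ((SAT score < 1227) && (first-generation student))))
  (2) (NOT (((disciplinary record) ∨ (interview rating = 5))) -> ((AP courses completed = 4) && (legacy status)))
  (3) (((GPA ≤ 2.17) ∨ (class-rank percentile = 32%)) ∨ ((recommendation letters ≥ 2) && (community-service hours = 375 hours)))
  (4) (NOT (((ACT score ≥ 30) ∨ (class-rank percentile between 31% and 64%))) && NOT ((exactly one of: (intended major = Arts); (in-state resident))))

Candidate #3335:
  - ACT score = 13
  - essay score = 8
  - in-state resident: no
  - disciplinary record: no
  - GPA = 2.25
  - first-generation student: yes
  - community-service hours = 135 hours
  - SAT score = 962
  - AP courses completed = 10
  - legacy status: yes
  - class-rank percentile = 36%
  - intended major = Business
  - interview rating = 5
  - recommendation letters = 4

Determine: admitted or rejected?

Atomic conditions:
  essay score ≤ 5: 8 ≤ 5 is false
  GPA ≥ 2.37: 2.25 ≥ 2.37 is false
  SAT score < 1227: 962 < 1227 is true
  first-generation student: yes → true
  disciplinary record: no → false
  interview rating = 5: 5 == 5 is true
  AP courses completed = 4: 10 == 4 is false
  legacy status: yes → true
  GPA ≤ 2.17: 2.25 ≤ 2.17 is false
  class-rank percentile = 32%: 36 == 32 is false
  recommendation letters ≥ 2: 4 ≥ 2 is true
  community-service hours = 375 hours: 135 == 375 is false
  ACT score ≥ 30: 13 ≥ 30 is false
  class-rank percentile between 31% and 64%: 36 in [31, 64] is true
  intended major = Arts: Business == Arts is false
  in-state resident: no → false
Combine:
[1.1.3] true AND true = true
[1.1] false OR false OR true = true
[1] NOT true = false
[2.1.1] false OR true = true
[2.1] NOT true = false
[2.2] false AND true = false
[2] false → false (antecedent false ⇒ implication holds) = true
[3.1] false OR false = false
[3.2] true AND false = false
[3] false OR false = false
[4.1.1] false OR true = true
[4.1] NOT true = false
[4.2.1] exactly-one(false, false) = false
[4.2] NOT false = true
[4] false AND true = false
[root] false OR true OR false OR false = true
Overall: true → admitted

Admitted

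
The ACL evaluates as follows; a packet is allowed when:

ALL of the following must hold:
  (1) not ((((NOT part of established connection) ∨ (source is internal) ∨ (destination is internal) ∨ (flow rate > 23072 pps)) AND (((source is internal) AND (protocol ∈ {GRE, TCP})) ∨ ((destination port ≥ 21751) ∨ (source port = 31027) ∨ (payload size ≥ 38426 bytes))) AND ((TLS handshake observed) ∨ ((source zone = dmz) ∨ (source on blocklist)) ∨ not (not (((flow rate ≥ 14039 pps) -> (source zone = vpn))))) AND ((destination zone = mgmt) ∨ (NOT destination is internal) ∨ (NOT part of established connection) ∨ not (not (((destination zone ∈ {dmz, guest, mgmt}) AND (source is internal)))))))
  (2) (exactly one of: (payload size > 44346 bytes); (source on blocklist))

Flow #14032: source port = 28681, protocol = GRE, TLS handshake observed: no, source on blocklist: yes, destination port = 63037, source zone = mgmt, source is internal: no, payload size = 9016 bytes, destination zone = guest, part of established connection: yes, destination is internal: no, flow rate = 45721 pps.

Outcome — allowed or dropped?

Dropped

Atomic conditions:
  NOT part of established connection: yes → false
  source is internal: no → false
  destination is internal: no → false
  flow rate > 23072 pps: 45721 > 23072 is true
  protocol ∈ {GRE, TCP}: GRE is in the set → true
  destination port ≥ 21751: 63037 ≥ 21751 is true
  source port = 31027: 28681 == 31027 is false
  payload size ≥ 38426 bytes: 9016 ≥ 38426 is false
  TLS handshake observed: no → false
  source zone = dmz: mgmt == dmz is false
  source on blocklist: yes → true
  flow rate ≥ 14039 pps: 45721 ≥ 14039 is true
  source zone = vpn: mgmt == vpn is false
  destination zone = mgmt: guest == mgmt is false
  NOT destination is internal: no → true
  destination zone ∈ {dmz, guest, mgmt}: guest is in the set → true
  payload size > 44346 bytes: 9016 > 44346 is false
Combine:
[1.1.1] false OR false OR false OR true = true
[1.1.2.1] false AND true = false
[1.1.2.2] true OR false OR false = true
[1.1.2] false OR true = true
[1.1.3.2] false OR true = true
[1.1.3.3.1.1] true → false = false
[1.1.3.3.1] NOT false = true
[1.1.3.3] NOT true = false
[1.1.3] false OR true OR false = true
[1.1.4.4.1.1] true AND false = false
[1.1.4.4.1] NOT false = true
[1.1.4.4] NOT true = false
[1.1.4] false OR true OR false OR false = true
[1.1] true AND true AND true AND true = true
[1] NOT true = false
[2] exactly-one(false, true) = true
[root] false AND true = false
Overall: false → dropped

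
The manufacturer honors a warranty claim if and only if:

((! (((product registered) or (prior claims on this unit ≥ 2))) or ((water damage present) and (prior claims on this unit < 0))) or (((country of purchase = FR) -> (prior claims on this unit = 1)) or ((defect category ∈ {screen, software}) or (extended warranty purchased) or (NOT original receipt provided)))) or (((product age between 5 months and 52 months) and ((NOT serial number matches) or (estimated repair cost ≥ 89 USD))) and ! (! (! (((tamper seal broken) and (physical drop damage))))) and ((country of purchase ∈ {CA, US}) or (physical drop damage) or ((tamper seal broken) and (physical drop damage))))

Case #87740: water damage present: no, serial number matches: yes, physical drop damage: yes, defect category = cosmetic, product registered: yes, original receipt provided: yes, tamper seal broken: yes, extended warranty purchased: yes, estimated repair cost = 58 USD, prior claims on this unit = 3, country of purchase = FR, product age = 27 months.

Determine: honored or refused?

Atomic conditions:
  product registered: yes → true
  prior claims on this unit ≥ 2: 3 ≥ 2 is true
  water damage present: no → false
  prior claims on this unit < 0: 3 < 0 is false
  country of purchase = FR: FR == FR is true
  prior claims on this unit = 1: 3 == 1 is false
  defect category ∈ {screen, software}: cosmetic is not in the set → false
  extended warranty purchased: yes → true
  NOT original receipt provided: yes → false
  product age between 5 months and 52 months: 27 in [5, 52] is true
  NOT serial number matches: yes → false
  estimated repair cost ≥ 89 USD: 58 ≥ 89 is false
  tamper seal broken: yes → true
  physical drop damage: yes → true
  country of purchase ∈ {CA, US}: FR is not in the set → false
Combine:
[1.1.1.1] true OR true = true
[1.1.1] NOT true = false
[1.1.2] false AND false = false
[1.1] false OR false = false
[1.2.1] true → false = false
[1.2.2] false OR true OR false = true
[1.2] false OR true = true
[1] false OR true = true
[2.1.2] false OR false = false
[2.1] true AND false = false
[2.2.1.1.1] true AND true = true
[2.2.1.1] NOT true = false
[2.2.1] NOT false = true
[2.2] NOT true = false
[2.3.3] true AND true = true
[2.3] false OR true OR true = true
[2] false AND false AND true = false
[root] true OR false = true
Overall: true → honored

Honored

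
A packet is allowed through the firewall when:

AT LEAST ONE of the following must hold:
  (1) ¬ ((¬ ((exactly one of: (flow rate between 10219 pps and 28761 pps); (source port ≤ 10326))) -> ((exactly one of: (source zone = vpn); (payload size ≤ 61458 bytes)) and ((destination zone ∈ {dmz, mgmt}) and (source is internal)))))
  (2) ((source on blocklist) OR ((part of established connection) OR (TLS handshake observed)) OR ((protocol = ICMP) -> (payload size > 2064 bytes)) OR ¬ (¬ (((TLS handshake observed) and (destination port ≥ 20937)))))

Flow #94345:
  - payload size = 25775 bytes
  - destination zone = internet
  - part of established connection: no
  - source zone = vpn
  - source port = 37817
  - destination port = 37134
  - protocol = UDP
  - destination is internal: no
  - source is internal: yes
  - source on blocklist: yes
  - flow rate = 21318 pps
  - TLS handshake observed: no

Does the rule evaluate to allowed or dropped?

Atomic conditions:
  flow rate between 10219 pps and 28761 pps: 21318 in [10219, 28761] is true
  source port ≤ 10326: 37817 ≤ 10326 is false
  source zone = vpn: vpn == vpn is true
  payload size ≤ 61458 bytes: 25775 ≤ 61458 is true
  destination zone ∈ {dmz, mgmt}: internet is not in the set → false
  source is internal: yes → true
  source on blocklist: yes → true
  part of established connection: no → false
  TLS handshake observed: no → false
  protocol = ICMP: UDP == ICMP is false
  payload size > 2064 bytes: 25775 > 2064 is true
  destination port ≥ 20937: 37134 ≥ 20937 is true
Combine:
[1.1.1.1] exactly-one(true, false) = true
[1.1.1] NOT true = false
[1.1.2.1] exactly-one(true, true) = false
[1.1.2.2] false AND true = false
[1.1.2] false AND false = false
[1.1] false → false (antecedent false ⇒ implication holds) = true
[1] NOT true = false
[2.2] false OR false = false
[2.3] false → true (antecedent false ⇒ implication holds) = true
[2.4.1.1] false AND true = false
[2.4.1] NOT false = true
[2.4] NOT true = false
[2] true OR false OR true OR false = true
[root] false OR true = true
Overall: true → allowed

Allowed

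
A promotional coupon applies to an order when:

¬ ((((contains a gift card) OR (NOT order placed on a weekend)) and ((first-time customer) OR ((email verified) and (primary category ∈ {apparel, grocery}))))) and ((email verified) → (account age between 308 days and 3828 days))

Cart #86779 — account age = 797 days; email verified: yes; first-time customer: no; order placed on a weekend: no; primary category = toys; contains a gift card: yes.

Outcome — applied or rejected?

Atomic conditions:
  contains a gift card: yes → true
  NOT order placed on a weekend: no → true
  first-time customer: no → false
  email verified: yes → true
  primary category ∈ {apparel, grocery}: toys is not in the set → false
  account age between 308 days and 3828 days: 797 in [308, 3828] is true
Combine:
[1.1.1] true OR true = true
[1.1.2.2] true AND false = false
[1.1.2] false OR false = false
[1.1] true AND false = false
[1] NOT false = true
[2] true → true = true
[root] true AND true = true
Overall: true → applied

Applied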